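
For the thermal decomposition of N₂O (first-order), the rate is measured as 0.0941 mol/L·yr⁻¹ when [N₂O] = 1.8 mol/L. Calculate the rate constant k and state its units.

0.05228 yr⁻¹

Step 1: rate = k[N₂O]^1, so k = rate / [N₂O]^1.
Step 2: k = 0.0941 / (1.8)^1 = 0.0941 / 1.8.
Step 3: k = 0.05228 yr⁻¹.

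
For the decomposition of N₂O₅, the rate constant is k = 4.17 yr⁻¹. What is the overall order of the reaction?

first order (1)

Step 1: The units of k for an nth-order reaction are (concentration)^(1-n)·(time)⁻¹.
Step 2: Here k has units yr⁻¹, so the concentration exponent is 0.
Step 3: 1 - n = 0 ⇒ n = 1. The reaction is first order.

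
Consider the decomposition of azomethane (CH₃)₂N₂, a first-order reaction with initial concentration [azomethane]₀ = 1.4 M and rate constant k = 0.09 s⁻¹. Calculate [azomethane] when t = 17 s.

0.3031 M

Step 1: For a first-order reaction: [azomethane] = [azomethane]₀ × e^(-kt)
Step 2: [azomethane] = 1.4 × e^(-0.09 × 17)
Step 3: [azomethane] = 1.4 × e^(-1.53)
Step 4: [azomethane] = 1.4 × 0.216536 = 0.3031 M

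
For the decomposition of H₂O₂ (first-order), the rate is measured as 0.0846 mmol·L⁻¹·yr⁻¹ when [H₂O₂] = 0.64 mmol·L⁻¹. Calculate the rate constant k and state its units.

0.1322 yr⁻¹

Step 1: rate = k[H₂O₂]^1, so k = rate / [H₂O₂]^1.
Step 2: k = 0.0846 / (0.64)^1 = 0.0846 / 0.64.
Step 3: k = 0.1322 yr⁻¹.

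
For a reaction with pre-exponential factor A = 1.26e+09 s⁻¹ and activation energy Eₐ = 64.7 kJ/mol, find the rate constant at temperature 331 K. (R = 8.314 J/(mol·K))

7.76e-02 s⁻¹

Step 1: Use the Arrhenius equation: k = A × exp(-Eₐ/RT)
Step 2: Convert Eₐ to J/mol: 64.7 kJ/mol = 64700 J/mol
Step 3: Calculate the exponent: -Eₐ/(RT) = -64700/(8.314 × 331) = -23.51074
Step 4: k = 1.26e+09 × exp(-23.51074)
Step 5: k = 1.26e+09 × 6.15765e-11 = 7.7586e-02 s⁻¹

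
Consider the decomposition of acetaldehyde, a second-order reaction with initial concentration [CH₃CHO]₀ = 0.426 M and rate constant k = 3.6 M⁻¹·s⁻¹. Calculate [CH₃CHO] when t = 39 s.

0.007005 M

Step 1: For a second-order reaction: 1/[CH₃CHO] = 1/[CH₃CHO]₀ + kt
Step 2: 1/[CH₃CHO] = 1/0.426 + 3.6 × 39
Step 3: 1/[CH₃CHO] = 2.347 + 140.4 = 142.7
Step 4: [CH₃CHO] = 1/142.7 = 0.007005 M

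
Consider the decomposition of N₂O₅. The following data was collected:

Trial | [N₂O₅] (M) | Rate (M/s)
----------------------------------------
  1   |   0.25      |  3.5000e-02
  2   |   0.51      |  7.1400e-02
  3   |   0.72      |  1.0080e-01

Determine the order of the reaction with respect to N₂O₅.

first order (1)

Step 1: Compare trials to find order n where rate₂/rate₁ = ([N₂O₅]₂/[N₂O₅]₁)^n
Step 2: rate₂/rate₁ = 7.1400e-02/3.5000e-02 = 2.04
Step 3: [N₂O₅]₂/[N₂O₅]₁ = 0.51/0.25 = 2.04
Step 4: n = ln(2.04)/ln(2.04) = 1.00 ≈ 1
Step 5: The reaction is first order in N₂O₅.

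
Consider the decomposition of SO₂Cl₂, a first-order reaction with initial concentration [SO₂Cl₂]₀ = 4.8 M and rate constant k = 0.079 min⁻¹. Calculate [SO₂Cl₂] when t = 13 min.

1.719 M

Step 1: For a first-order reaction: [SO₂Cl₂] = [SO₂Cl₂]₀ × e^(-kt)
Step 2: [SO₂Cl₂] = 4.8 × e^(-0.079 × 13)
Step 3: [SO₂Cl₂] = 4.8 × e^(-1.027)
Step 4: [SO₂Cl₂] = 4.8 × 0.35808 = 1.719 M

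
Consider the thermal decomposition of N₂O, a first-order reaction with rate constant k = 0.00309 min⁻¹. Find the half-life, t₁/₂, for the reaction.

224.3 min

Step 1: For a first-order reaction, t₁/₂ = ln(2)/k
Step 2: t₁/₂ = ln(2)/0.00309
Step 3: t₁/₂ = 0.6931/0.00309 = 224.3 min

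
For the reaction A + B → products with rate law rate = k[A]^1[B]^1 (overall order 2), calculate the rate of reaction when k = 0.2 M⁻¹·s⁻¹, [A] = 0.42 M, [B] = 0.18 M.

0.01512 M/s

Step 1: The rate law is rate = k[A]^1[B]^1, overall order = 1+1 = 2
Step 2: Substitute values: rate = 0.2 × (0.42)^1 × (0.18)^1
Step 3: rate = 0.2 × 0.42 × 0.18 = 0.01512 M/s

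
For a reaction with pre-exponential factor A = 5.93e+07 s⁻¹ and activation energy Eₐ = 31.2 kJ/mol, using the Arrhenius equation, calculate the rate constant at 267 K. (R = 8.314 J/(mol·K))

4.67e+01 s⁻¹

Step 1: Use the Arrhenius equation: k = A × exp(-Eₐ/RT)
Step 2: Convert Eₐ to J/mol: 31.2 kJ/mol = 31200 J/mol
Step 3: Calculate the exponent: -Eₐ/(RT) = -31200/(8.314 × 267) = -14.05508
Step 4: k = 5.93e+07 × exp(-14.05508)
Step 5: k = 5.93e+07 × 7.86967e-07 = 4.6667e+01 s⁻¹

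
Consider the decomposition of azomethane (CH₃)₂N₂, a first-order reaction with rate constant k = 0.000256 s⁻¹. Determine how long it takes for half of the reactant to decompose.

2708 s

Step 1: For a first-order reaction, t₁/₂ = ln(2)/k
Step 2: t₁/₂ = ln(2)/0.000256
Step 3: t₁/₂ = 0.6931/0.000256 = 2708 s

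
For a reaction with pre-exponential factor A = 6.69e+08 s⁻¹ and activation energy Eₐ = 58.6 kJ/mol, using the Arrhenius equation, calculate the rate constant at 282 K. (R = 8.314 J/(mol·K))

9.35e-03 s⁻¹

Step 1: Use the Arrhenius equation: k = A × exp(-Eₐ/RT)
Step 2: Convert Eₐ to J/mol: 58.6 kJ/mol = 58600 J/mol
Step 3: Calculate the exponent: -Eₐ/(RT) = -58600/(8.314 × 282) = -24.99416
Step 4: k = 6.69e+08 × exp(-24.99416)
Step 5: k = 6.69e+08 × 1.39693e-11 = 9.3455e-03 s⁻¹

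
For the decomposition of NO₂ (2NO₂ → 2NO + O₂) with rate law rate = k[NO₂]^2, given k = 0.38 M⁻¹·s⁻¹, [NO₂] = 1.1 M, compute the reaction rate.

0.4598 M/s

Step 1: Identify the rate law: rate = k[NO₂]^2
Step 2: Substitute values: rate = 0.38 × (1.1)^2
Step 3: Calculate: rate = 0.38 × 1.21 = 0.4598 M/s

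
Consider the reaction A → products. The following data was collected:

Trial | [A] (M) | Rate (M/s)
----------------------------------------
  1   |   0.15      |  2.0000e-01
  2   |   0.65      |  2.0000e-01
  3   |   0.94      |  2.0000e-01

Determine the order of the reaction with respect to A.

zeroth order (0)

Step 1: Compare trials - when concentration changes, rate stays constant.
Step 2: rate₂/rate₁ = 2.0000e-01/2.0000e-01 = 1
Step 3: [A]₂/[A]₁ = 0.65/0.15 = 4.333
Step 4: Since rate ratio ≈ (conc ratio)^0, the reaction is zeroth order.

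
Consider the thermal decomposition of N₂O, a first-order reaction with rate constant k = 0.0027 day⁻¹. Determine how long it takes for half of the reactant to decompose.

256.7 day

Step 1: For a first-order reaction, t₁/₂ = ln(2)/k
Step 2: t₁/₂ = ln(2)/0.0027
Step 3: t₁/₂ = 0.6931/0.0027 = 256.7 day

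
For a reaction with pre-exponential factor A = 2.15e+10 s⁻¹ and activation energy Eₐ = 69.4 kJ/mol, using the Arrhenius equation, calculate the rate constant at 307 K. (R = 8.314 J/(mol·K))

3.34e-02 s⁻¹

Step 1: Use the Arrhenius equation: k = A × exp(-Eₐ/RT)
Step 2: Convert Eₐ to J/mol: 69.4 kJ/mol = 69400 J/mol
Step 3: Calculate the exponent: -Eₐ/(RT) = -69400/(8.314 × 307) = -27.19012
Step 4: k = 2.15e+10 × exp(-27.19012)
Step 5: k = 2.15e+10 × 1.55411e-12 = 3.3413e-02 s⁻¹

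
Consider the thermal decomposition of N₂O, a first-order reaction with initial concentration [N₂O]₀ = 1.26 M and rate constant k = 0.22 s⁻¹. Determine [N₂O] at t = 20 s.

0.01547 M

Step 1: For a first-order reaction: [N₂O] = [N₂O]₀ × e^(-kt)
Step 2: [N₂O] = 1.26 × e^(-0.22 × 20)
Step 3: [N₂O] = 1.26 × e^(-4.4)
Step 4: [N₂O] = 1.26 × 0.0122773 = 0.01547 M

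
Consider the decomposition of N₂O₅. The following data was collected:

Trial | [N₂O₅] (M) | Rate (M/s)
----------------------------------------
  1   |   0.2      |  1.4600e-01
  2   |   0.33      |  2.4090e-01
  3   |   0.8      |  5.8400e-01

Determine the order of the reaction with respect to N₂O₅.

first order (1)

Step 1: Compare trials to find order n where rate₂/rate₁ = ([N₂O₅]₂/[N₂O₅]₁)^n
Step 2: rate₂/rate₁ = 2.4090e-01/1.4600e-01 = 1.65
Step 3: [N₂O₅]₂/[N₂O₅]₁ = 0.33/0.2 = 1.65
Step 4: n = ln(1.65)/ln(1.65) = 1.00 ≈ 1
Step 5: The reaction is first order in N₂O₅.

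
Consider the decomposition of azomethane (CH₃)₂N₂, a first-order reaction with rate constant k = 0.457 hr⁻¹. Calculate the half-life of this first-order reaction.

1.517 hr

Step 1: For a first-order reaction, t₁/₂ = ln(2)/k
Step 2: t₁/₂ = ln(2)/0.457
Step 3: t₁/₂ = 0.6931/0.457 = 1.517 hr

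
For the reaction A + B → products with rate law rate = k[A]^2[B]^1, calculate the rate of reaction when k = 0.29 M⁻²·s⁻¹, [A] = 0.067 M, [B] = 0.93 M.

0.001211 M/s

Step 1: The rate law is rate = k[A]^2[B]^1
Step 2: Substitute: rate = 0.29 × (0.067)^2 × (0.93)^1
Step 3: rate = 0.29 × 0.004489 × 0.93 = 0.00121068 M/s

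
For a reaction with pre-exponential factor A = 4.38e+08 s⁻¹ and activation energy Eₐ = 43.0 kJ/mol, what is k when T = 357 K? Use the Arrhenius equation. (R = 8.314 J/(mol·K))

2.24e+02 s⁻¹

Step 1: Use the Arrhenius equation: k = A × exp(-Eₐ/RT)
Step 2: Convert Eₐ to J/mol: 43.0 kJ/mol = 43000 J/mol
Step 3: Calculate the exponent: -Eₐ/(RT) = -43000/(8.314 × 357) = -14.48739
Step 4: k = 4.38e+08 × exp(-14.48739)
Step 5: k = 4.38e+08 × 5.10748e-07 = 2.2371e+02 s⁻¹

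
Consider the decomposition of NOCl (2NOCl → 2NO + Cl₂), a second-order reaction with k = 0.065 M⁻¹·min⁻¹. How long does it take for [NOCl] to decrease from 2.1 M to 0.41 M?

30.2 min

Step 1: For second-order: t = (1/[NOCl] - 1/[NOCl]₀)/k
Step 2: t = (1/0.41 - 1/2.1)/0.065
Step 3: t = (2.439 - 0.4762)/0.065
Step 4: t = 1.963/0.065 = 30.2 min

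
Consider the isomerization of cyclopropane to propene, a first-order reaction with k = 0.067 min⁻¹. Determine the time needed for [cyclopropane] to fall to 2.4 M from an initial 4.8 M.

10.35 min

Step 1: For first-order: t = ln([cyclopropane]₀/[cyclopropane])/k
Step 2: t = ln(4.8/2.4)/0.067
Step 3: t = ln(2)/0.067
Step 4: t = 0.6931/0.067 = 10.35 min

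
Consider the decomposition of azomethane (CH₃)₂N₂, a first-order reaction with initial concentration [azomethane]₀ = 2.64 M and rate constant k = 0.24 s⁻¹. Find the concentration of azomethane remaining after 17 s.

0.04464 M

Step 1: For a first-order reaction: [azomethane] = [azomethane]₀ × e^(-kt)
Step 2: [azomethane] = 2.64 × e^(-0.24 × 17)
Step 3: [azomethane] = 2.64 × e^(-4.08)
Step 4: [azomethane] = 2.64 × 0.0169075 = 0.04464 M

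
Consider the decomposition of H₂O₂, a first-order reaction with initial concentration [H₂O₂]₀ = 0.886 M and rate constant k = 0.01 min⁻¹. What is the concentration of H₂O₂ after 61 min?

0.4814 M

Step 1: For a first-order reaction: [H₂O₂] = [H₂O₂]₀ × e^(-kt)
Step 2: [H₂O₂] = 0.886 × e^(-0.01 × 61)
Step 3: [H₂O₂] = 0.886 × e^(-0.61)
Step 4: [H₂O₂] = 0.886 × 0.543351 = 0.4814 M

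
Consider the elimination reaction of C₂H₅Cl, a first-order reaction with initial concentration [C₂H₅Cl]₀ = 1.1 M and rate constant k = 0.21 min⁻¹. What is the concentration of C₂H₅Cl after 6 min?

0.312 M

Step 1: For a first-order reaction: [C₂H₅Cl] = [C₂H₅Cl]₀ × e^(-kt)
Step 2: [C₂H₅Cl] = 1.1 × e^(-0.21 × 6)
Step 3: [C₂H₅Cl] = 1.1 × e^(-1.26)
Step 4: [C₂H₅Cl] = 1.1 × 0.283654 = 0.312 M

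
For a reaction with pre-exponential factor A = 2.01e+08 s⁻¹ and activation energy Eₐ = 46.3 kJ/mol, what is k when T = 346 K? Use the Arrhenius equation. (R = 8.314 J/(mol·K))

2.06e+01 s⁻¹

Step 1: Use the Arrhenius equation: k = A × exp(-Eₐ/RT)
Step 2: Convert Eₐ to J/mol: 46.3 kJ/mol = 46300 J/mol
Step 3: Calculate the exponent: -Eₐ/(RT) = -46300/(8.314 × 346) = -16.09514
Step 4: k = 2.01e+08 × exp(-16.09514)
Step 5: k = 2.01e+08 × 1.02322e-07 = 2.0567e+01 s⁻¹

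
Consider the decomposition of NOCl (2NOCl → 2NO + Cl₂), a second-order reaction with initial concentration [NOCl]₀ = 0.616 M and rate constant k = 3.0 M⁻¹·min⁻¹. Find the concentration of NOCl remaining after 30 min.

0.01091 M

Step 1: For a second-order reaction: 1/[NOCl] = 1/[NOCl]₀ + kt
Step 2: 1/[NOCl] = 1/0.616 + 3.0 × 30
Step 3: 1/[NOCl] = 1.623 + 90 = 91.62
Step 4: [NOCl] = 1/91.62 = 0.01091 M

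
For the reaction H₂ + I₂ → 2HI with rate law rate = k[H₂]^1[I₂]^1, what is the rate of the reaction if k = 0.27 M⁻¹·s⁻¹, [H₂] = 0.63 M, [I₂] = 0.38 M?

0.06464 M/s

Step 1: The rate law is rate = k[H₂]^1[I₂]^1
Step 2: Substitute: rate = 0.27 × (0.63)^1 × (0.38)^1
Step 3: rate = 0.27 × 0.63 × 0.38 = 0.064638 M/s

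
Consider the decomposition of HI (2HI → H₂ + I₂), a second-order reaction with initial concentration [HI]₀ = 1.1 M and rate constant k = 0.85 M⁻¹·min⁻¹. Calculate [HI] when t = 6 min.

0.1664 M

Step 1: For a second-order reaction: 1/[HI] = 1/[HI]₀ + kt
Step 2: 1/[HI] = 1/1.1 + 0.85 × 6
Step 3: 1/[HI] = 0.9091 + 5.1 = 6.009
Step 4: [HI] = 1/6.009 = 0.1664 M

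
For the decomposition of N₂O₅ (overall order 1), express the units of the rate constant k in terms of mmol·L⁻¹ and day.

day⁻¹

Step 1: For overall order n, rate = k × (concentration)^n.
Step 2: Rate has units mmol·L⁻¹·day⁻¹; concentration term has units (mmol·L⁻¹)^1.
Step 3: k = rate / (concentration)^n, so units of k = (mmol·L⁻¹)^(1-1)·day⁻¹ = day⁻¹.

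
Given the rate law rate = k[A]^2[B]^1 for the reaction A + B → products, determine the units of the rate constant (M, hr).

M⁻²·hr⁻¹

Step 1: Overall order = 2 + 1 = 3.
Step 2: rate has units M·hr⁻¹; [A]^2[B]^1 has units M^3.
Step 3: k = rate/([A]^2[B]^1), so units of k = M^(1-3)·hr⁻¹ = M⁻²·hr⁻¹.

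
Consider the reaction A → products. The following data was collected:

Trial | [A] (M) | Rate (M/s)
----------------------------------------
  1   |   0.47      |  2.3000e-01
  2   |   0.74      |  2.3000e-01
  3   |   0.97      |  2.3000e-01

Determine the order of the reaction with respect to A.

zeroth order (0)

Step 1: Compare trials - when concentration changes, rate stays constant.
Step 2: rate₂/rate₁ = 2.3000e-01/2.3000e-01 = 1
Step 3: [A]₂/[A]₁ = 0.74/0.47 = 1.574
Step 4: Since rate ratio ≈ (conc ratio)^0, the reaction is zeroth order.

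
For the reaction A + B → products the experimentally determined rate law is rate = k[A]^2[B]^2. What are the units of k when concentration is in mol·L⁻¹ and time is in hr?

(mol·L⁻¹)⁻³·hr⁻¹

Step 1: Overall order = 2 + 2 = 4.
Step 2: rate has units mol·L⁻¹·hr⁻¹; [A]^2[B]^2 has units (mol·L⁻¹)^4.
Step 3: k = rate/([A]^2[B]^2), so units of k = (mol·L⁻¹)^(1-4)·hr⁻¹ = (mol·L⁻¹)⁻³·hr⁻¹.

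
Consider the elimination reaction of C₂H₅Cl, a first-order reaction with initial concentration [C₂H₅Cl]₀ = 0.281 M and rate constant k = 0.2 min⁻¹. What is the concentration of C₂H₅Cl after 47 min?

2.325e-05 M

Step 1: For a first-order reaction: [C₂H₅Cl] = [C₂H₅Cl]₀ × e^(-kt)
Step 2: [C₂H₅Cl] = 0.281 × e^(-0.2 × 47)
Step 3: [C₂H₅Cl] = 0.281 × e^(-9.4)
Step 4: [C₂H₅Cl] = 0.281 × 8.27241e-05 = 2.325e-05 M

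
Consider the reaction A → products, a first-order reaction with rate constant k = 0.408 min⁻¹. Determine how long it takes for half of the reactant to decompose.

1.699 min

Step 1: For a first-order reaction, t₁/₂ = ln(2)/k
Step 2: t₁/₂ = ln(2)/0.408
Step 3: t₁/₂ = 0.6931/0.408 = 1.699 min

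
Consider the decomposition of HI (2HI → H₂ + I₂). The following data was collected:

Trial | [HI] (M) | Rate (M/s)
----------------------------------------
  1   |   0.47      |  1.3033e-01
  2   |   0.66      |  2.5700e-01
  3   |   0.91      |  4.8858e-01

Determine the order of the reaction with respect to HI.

second order (2)

Step 1: Compare trials to find order n where rate₂/rate₁ = ([HI]₂/[HI]₁)^n
Step 2: rate₂/rate₁ = 2.5700e-01/1.3033e-01 = 1.972
Step 3: [HI]₂/[HI]₁ = 0.66/0.47 = 1.404
Step 4: n = ln(1.972)/ln(1.404) = 2.00 ≈ 2
Step 5: The reaction is second order in HI.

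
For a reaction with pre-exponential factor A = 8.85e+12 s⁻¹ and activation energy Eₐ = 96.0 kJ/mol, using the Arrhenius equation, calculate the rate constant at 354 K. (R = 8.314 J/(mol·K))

6.04e-02 s⁻¹

Step 1: Use the Arrhenius equation: k = A × exp(-Eₐ/RT)
Step 2: Convert Eₐ to J/mol: 96.0 kJ/mol = 96000 J/mol
Step 3: Calculate the exponent: -Eₐ/(RT) = -96000/(8.314 × 354) = -32.61805
Step 4: k = 8.85e+12 × exp(-32.61805)
Step 5: k = 8.85e+12 × 6.82591e-15 = 6.0409e-02 s⁻¹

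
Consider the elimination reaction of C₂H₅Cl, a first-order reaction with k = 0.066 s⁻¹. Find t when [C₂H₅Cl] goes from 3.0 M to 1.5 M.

10.5 s

Step 1: For first-order: t = ln([C₂H₅Cl]₀/[C₂H₅Cl])/k
Step 2: t = ln(3.0/1.5)/0.066
Step 3: t = ln(2)/0.066
Step 4: t = 0.6931/0.066 = 10.5 s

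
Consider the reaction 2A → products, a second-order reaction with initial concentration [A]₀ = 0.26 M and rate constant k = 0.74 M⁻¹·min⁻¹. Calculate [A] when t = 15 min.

0.06691 M

Step 1: For a second-order reaction: 1/[A] = 1/[A]₀ + kt
Step 2: 1/[A] = 1/0.26 + 0.74 × 15
Step 3: 1/[A] = 3.846 + 11.1 = 14.95
Step 4: [A] = 1/14.95 = 0.06691 M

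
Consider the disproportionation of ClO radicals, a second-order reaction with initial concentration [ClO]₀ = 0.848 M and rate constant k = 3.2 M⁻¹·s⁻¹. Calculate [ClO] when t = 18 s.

0.01701 M

Step 1: For a second-order reaction: 1/[ClO] = 1/[ClO]₀ + kt
Step 2: 1/[ClO] = 1/0.848 + 3.2 × 18
Step 3: 1/[ClO] = 1.179 + 57.6 = 58.78
Step 4: [ClO] = 1/58.78 = 0.01701 M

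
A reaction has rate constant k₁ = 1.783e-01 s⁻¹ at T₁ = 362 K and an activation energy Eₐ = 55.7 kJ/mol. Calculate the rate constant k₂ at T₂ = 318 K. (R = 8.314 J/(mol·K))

1.377e-02 s⁻¹

Step 1: Use the two-temperature Arrhenius form: ln(k₂/k₁) = -Eₐ/R × (1/T₂ - 1/T₁)
Step 2: Convert Eₐ to J/mol: 55.7 kJ/mol = 55700 J/mol
Step 3: 1/T₂ - 1/T₁ = 1/318 - 1/362 = 3.822231e-04 K⁻¹
Step 4: ln(k₂/k₁) = -55700/8.314 × 3.822231e-04 = -2.56072
Step 5: k₂ = k₁ × exp(-2.56072) = 1.783e-01 × 7.72491e-02 = 1.377e-02 s⁻¹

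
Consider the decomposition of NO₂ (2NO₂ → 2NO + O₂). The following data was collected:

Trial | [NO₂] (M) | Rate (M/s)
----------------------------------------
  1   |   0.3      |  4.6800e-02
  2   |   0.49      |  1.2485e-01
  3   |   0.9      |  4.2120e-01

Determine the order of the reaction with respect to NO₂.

second order (2)

Step 1: Compare trials to find order n where rate₂/rate₁ = ([NO₂]₂/[NO₂]₁)^n
Step 2: rate₂/rate₁ = 1.2485e-01/4.6800e-02 = 2.668
Step 3: [NO₂]₂/[NO₂]₁ = 0.49/0.3 = 1.633
Step 4: n = ln(2.668)/ln(1.633) = 2.00 ≈ 2
Step 5: The reaction is second order in NO₂.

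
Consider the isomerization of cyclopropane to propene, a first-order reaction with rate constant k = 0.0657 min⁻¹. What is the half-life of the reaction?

10.55 min

Step 1: For a first-order reaction, t₁/₂ = ln(2)/k
Step 2: t₁/₂ = ln(2)/0.0657
Step 3: t₁/₂ = 0.6931/0.0657 = 10.55 min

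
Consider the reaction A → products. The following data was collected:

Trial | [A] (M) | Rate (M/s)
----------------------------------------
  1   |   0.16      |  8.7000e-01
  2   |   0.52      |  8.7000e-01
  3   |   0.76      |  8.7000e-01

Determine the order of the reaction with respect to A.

zeroth order (0)

Step 1: Compare trials - when concentration changes, rate stays constant.
Step 2: rate₂/rate₁ = 8.7000e-01/8.7000e-01 = 1
Step 3: [A]₂/[A]₁ = 0.52/0.16 = 3.25
Step 4: Since rate ratio ≈ (conc ratio)^0, the reaction is zeroth order.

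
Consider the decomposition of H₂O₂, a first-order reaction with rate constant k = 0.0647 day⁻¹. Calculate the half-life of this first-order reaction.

10.71 day

Step 1: For a first-order reaction, t₁/₂ = ln(2)/k
Step 2: t₁/₂ = ln(2)/0.0647
Step 3: t₁/₂ = 0.6931/0.0647 = 10.71 day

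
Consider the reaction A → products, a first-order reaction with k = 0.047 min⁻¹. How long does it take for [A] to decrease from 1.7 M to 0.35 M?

33.63 min

Step 1: For first-order: t = ln([A]₀/[A])/k
Step 2: t = ln(1.7/0.35)/0.047
Step 3: t = ln(4.857)/0.047
Step 4: t = 1.58/0.047 = 33.63 min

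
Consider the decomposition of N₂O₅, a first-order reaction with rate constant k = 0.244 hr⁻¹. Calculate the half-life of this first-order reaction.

2.841 hr

Step 1: For a first-order reaction, t₁/₂ = ln(2)/k
Step 2: t₁/₂ = ln(2)/0.244
Step 3: t₁/₂ = 0.6931/0.244 = 2.841 hr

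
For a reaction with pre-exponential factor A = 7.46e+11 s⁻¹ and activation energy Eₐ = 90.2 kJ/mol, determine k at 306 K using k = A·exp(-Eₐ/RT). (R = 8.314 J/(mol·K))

2.98e-04 s⁻¹

Step 1: Use the Arrhenius equation: k = A × exp(-Eₐ/RT)
Step 2: Convert Eₐ to J/mol: 90.2 kJ/mol = 90200 J/mol
Step 3: Calculate the exponent: -Eₐ/(RT) = -90200/(8.314 × 306) = -35.45480
Step 4: k = 7.46e+11 × exp(-35.45480)
Step 5: k = 7.46e+11 × 4.00107e-16 = 2.9848e-04 s⁻¹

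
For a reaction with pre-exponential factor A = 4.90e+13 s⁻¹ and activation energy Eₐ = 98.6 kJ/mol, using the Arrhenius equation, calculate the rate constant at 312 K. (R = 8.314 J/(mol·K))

1.52e-03 s⁻¹

Step 1: Use the Arrhenius equation: k = A × exp(-Eₐ/RT)
Step 2: Convert Eₐ to J/mol: 98.6 kJ/mol = 98600 J/mol
Step 3: Calculate the exponent: -Eₐ/(RT) = -98600/(8.314 × 312) = -38.01126
Step 4: k = 4.90e+13 × exp(-38.01126)
Step 5: k = 4.90e+13 × 3.10398e-17 = 1.5210e-03 s⁻¹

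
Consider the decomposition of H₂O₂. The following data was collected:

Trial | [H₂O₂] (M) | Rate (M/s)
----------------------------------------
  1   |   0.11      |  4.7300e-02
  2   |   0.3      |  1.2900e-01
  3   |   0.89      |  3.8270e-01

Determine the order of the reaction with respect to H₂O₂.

first order (1)

Step 1: Compare trials to find order n where rate₂/rate₁ = ([H₂O₂]₂/[H₂O₂]₁)^n
Step 2: rate₂/rate₁ = 1.2900e-01/4.7300e-02 = 2.727
Step 3: [H₂O₂]₂/[H₂O₂]₁ = 0.3/0.11 = 2.727
Step 4: n = ln(2.727)/ln(2.727) = 1.00 ≈ 1
Step 5: The reaction is first order in H₂O₂.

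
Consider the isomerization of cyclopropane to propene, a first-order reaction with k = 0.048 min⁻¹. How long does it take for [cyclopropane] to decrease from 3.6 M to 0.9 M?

28.88 min

Step 1: For first-order: t = ln([cyclopropane]₀/[cyclopropane])/k
Step 2: t = ln(3.6/0.9)/0.048
Step 3: t = ln(4)/0.048
Step 4: t = 1.386/0.048 = 28.88 min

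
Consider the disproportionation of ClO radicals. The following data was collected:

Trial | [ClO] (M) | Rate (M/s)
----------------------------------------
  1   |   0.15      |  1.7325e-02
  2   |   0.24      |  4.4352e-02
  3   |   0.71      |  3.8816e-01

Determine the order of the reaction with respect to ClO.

second order (2)

Step 1: Compare trials to find order n where rate₂/rate₁ = ([ClO]₂/[ClO]₁)^n
Step 2: rate₂/rate₁ = 4.4352e-02/1.7325e-02 = 2.56
Step 3: [ClO]₂/[ClO]₁ = 0.24/0.15 = 1.6
Step 4: n = ln(2.56)/ln(1.6) = 2.00 ≈ 2
Step 5: The reaction is second order in ClO.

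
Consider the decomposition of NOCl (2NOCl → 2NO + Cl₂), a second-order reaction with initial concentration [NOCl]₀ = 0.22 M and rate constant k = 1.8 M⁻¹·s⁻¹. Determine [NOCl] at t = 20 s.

0.02466 M

Step 1: For a second-order reaction: 1/[NOCl] = 1/[NOCl]₀ + kt
Step 2: 1/[NOCl] = 1/0.22 + 1.8 × 20
Step 3: 1/[NOCl] = 4.545 + 36 = 40.55
Step 4: [NOCl] = 1/40.55 = 0.02466 M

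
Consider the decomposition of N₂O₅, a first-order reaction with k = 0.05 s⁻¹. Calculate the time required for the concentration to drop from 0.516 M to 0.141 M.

25.95 s

Step 1: For first-order: t = ln([N₂O₅]₀/[N₂O₅])/k
Step 2: t = ln(0.516/0.141)/0.05
Step 3: t = ln(3.66)/0.05
Step 4: t = 1.297/0.05 = 25.95 s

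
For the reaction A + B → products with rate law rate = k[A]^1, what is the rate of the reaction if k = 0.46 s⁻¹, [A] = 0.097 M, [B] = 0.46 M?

0.04462 M/s

Step 1: The rate law is rate = k[A]^1
Step 2: Note that the rate does not depend on [B] (zero order in B).
Step 3: rate = 0.46 × (0.097)^1 = 0.04462 M/s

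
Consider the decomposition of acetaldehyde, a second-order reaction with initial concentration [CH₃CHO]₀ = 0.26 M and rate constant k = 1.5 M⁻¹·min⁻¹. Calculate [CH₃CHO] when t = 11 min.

0.04915 M

Step 1: For a second-order reaction: 1/[CH₃CHO] = 1/[CH₃CHO]₀ + kt
Step 2: 1/[CH₃CHO] = 1/0.26 + 1.5 × 11
Step 3: 1/[CH₃CHO] = 3.846 + 16.5 = 20.35
Step 4: [CH₃CHO] = 1/20.35 = 0.04915 M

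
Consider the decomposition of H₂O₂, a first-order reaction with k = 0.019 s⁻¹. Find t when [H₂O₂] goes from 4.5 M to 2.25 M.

36.48 s

Step 1: For first-order: t = ln([H₂O₂]₀/[H₂O₂])/k
Step 2: t = ln(4.5/2.25)/0.019
Step 3: t = ln(2)/0.019
Step 4: t = 0.6931/0.019 = 36.48 s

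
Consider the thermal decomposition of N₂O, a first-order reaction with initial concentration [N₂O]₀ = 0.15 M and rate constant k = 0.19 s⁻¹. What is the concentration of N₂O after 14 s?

0.01049 M

Step 1: For a first-order reaction: [N₂O] = [N₂O]₀ × e^(-kt)
Step 2: [N₂O] = 0.15 × e^(-0.19 × 14)
Step 3: [N₂O] = 0.15 × e^(-2.66)
Step 4: [N₂O] = 0.15 × 0.0699482 = 0.01049 M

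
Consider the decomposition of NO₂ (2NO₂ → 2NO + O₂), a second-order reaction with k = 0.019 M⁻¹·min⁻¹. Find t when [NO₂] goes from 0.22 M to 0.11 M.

239.2 min

Step 1: For second-order: t = (1/[NO₂] - 1/[NO₂]₀)/k
Step 2: t = (1/0.11 - 1/0.22)/0.019
Step 3: t = (9.091 - 4.545)/0.019
Step 4: t = 4.545/0.019 = 239.2 min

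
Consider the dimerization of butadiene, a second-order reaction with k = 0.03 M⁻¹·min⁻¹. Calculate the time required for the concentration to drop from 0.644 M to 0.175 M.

138.7 min

Step 1: For second-order: t = (1/[C₄H₆] - 1/[C₄H₆]₀)/k
Step 2: t = (1/0.175 - 1/0.644)/0.03
Step 3: t = (5.714 - 1.553)/0.03
Step 4: t = 4.161/0.03 = 138.7 min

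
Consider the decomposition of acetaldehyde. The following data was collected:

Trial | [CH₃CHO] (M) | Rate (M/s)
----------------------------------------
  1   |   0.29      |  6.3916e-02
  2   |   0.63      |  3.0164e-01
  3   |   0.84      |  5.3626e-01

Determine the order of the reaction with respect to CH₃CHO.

second order (2)

Step 1: Compare trials to find order n where rate₂/rate₁ = ([CH₃CHO]₂/[CH₃CHO]₁)^n
Step 2: rate₂/rate₁ = 3.0164e-01/6.3916e-02 = 4.719
Step 3: [CH₃CHO]₂/[CH₃CHO]₁ = 0.63/0.29 = 2.172
Step 4: n = ln(4.719)/ln(2.172) = 2.00 ≈ 2
Step 5: The reaction is second order in CH₃CHO.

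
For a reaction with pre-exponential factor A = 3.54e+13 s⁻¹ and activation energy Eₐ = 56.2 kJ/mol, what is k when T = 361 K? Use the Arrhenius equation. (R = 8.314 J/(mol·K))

2.61e+05 s⁻¹

Step 1: Use the Arrhenius equation: k = A × exp(-Eₐ/RT)
Step 2: Convert Eₐ to J/mol: 56.2 kJ/mol = 56200 J/mol
Step 3: Calculate the exponent: -Eₐ/(RT) = -56200/(8.314 × 361) = -18.72488
Step 4: k = 3.54e+13 × exp(-18.72488)
Step 5: k = 3.54e+13 × 7.37714e-09 = 2.6115e+05 s⁻¹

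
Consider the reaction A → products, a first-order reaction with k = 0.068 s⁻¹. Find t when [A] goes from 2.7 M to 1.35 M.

10.19 s

Step 1: For first-order: t = ln([A]₀/[A])/k
Step 2: t = ln(2.7/1.35)/0.068
Step 3: t = ln(2)/0.068
Step 4: t = 0.6931/0.068 = 10.19 s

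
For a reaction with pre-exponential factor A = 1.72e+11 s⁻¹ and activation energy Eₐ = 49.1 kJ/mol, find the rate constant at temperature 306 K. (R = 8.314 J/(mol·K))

7.14e+02 s⁻¹

Step 1: Use the Arrhenius equation: k = A × exp(-Eₐ/RT)
Step 2: Convert Eₐ to J/mol: 49.1 kJ/mol = 49100 J/mol
Step 3: Calculate the exponent: -Eₐ/(RT) = -49100/(8.314 × 306) = -19.29968
Step 4: k = 1.72e+11 × exp(-19.29968)
Step 5: k = 1.72e+11 × 4.15198e-09 = 7.1414e+02 s⁻¹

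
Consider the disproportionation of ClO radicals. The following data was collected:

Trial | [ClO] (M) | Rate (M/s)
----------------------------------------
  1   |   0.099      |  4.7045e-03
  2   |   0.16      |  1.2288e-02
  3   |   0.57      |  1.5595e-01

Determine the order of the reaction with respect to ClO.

second order (2)

Step 1: Compare trials to find order n where rate₂/rate₁ = ([ClO]₂/[ClO]₁)^n
Step 2: rate₂/rate₁ = 1.2288e-02/4.7045e-03 = 2.612
Step 3: [ClO]₂/[ClO]₁ = 0.16/0.099 = 1.616
Step 4: n = ln(2.612)/ln(1.616) = 2.00 ≈ 2
Step 5: The reaction is second order in ClO.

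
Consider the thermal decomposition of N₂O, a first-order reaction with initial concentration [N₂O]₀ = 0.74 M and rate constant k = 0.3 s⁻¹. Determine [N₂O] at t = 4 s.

0.2229 M

Step 1: For a first-order reaction: [N₂O] = [N₂O]₀ × e^(-kt)
Step 2: [N₂O] = 0.74 × e^(-0.3 × 4)
Step 3: [N₂O] = 0.74 × e^(-1.2)
Step 4: [N₂O] = 0.74 × 0.301194 = 0.2229 M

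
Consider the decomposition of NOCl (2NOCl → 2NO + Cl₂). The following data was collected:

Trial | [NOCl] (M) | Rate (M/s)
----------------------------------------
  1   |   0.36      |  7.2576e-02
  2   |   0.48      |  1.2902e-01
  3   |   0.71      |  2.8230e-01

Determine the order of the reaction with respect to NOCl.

second order (2)

Step 1: Compare trials to find order n where rate₂/rate₁ = ([NOCl]₂/[NOCl]₁)^n
Step 2: rate₂/rate₁ = 1.2902e-01/7.2576e-02 = 1.778
Step 3: [NOCl]₂/[NOCl]₁ = 0.48/0.36 = 1.333
Step 4: n = ln(1.778)/ln(1.333) = 2.00 ≈ 2
Step 5: The reaction is second order in NOCl.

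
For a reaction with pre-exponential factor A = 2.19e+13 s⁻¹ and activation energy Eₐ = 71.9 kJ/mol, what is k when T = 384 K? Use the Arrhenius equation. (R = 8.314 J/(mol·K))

3.63e+03 s⁻¹

Step 1: Use the Arrhenius equation: k = A × exp(-Eₐ/RT)
Step 2: Convert Eₐ to J/mol: 71.9 kJ/mol = 71900 J/mol
Step 3: Calculate the exponent: -Eₐ/(RT) = -71900/(8.314 × 384) = -22.52100
Step 4: k = 2.19e+13 × exp(-22.52100)
Step 5: k = 2.19e+13 × 1.65674e-10 = 3.6283e+03 s⁻¹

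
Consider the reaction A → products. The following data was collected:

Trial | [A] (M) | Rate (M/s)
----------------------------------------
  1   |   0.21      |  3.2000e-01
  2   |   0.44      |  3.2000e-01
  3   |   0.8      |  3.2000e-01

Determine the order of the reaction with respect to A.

zeroth order (0)

Step 1: Compare trials - when concentration changes, rate stays constant.
Step 2: rate₂/rate₁ = 3.2000e-01/3.2000e-01 = 1
Step 3: [A]₂/[A]₁ = 0.44/0.21 = 2.095
Step 4: Since rate ratio ≈ (conc ratio)^0, the reaction is zeroth order.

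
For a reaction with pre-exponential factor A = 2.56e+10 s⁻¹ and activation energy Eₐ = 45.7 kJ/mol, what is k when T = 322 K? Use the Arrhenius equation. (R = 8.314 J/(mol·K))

9.88e+02 s⁻¹

Step 1: Use the Arrhenius equation: k = A × exp(-Eₐ/RT)
Step 2: Convert Eₐ to J/mol: 45.7 kJ/mol = 45700 J/mol
Step 3: Calculate the exponent: -Eₐ/(RT) = -45700/(8.314 × 322) = -17.07066
Step 4: k = 2.56e+10 × exp(-17.07066)
Step 5: k = 2.56e+10 × 3.85751e-08 = 9.8752e+02 s⁻¹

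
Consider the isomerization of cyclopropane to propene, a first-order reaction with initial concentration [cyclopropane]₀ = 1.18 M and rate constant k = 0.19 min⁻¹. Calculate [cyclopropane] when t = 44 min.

0.0002762 M

Step 1: For a first-order reaction: [cyclopropane] = [cyclopropane]₀ × e^(-kt)
Step 2: [cyclopropane] = 1.18 × e^(-0.19 × 44)
Step 3: [cyclopropane] = 1.18 × e^(-8.36)
Step 4: [cyclopropane] = 1.18 × 0.000234044 = 0.0002762 M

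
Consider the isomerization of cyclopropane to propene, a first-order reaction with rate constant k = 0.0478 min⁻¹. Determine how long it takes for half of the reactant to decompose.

14.5 min

Step 1: For a first-order reaction, t₁/₂ = ln(2)/k
Step 2: t₁/₂ = ln(2)/0.0478
Step 3: t₁/₂ = 0.6931/0.0478 = 14.5 min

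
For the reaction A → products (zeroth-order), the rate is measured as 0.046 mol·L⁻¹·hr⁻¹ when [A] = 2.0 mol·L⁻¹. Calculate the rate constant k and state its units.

0.046 mol·L⁻¹·hr⁻¹

Step 1: For a zeroth-order reaction, rate = k (independent of concentration).
Step 2: k = rate = 0.046 mol·L⁻¹·hr⁻¹.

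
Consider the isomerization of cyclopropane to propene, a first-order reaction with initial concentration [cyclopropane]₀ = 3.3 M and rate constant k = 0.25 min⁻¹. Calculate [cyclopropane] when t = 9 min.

0.3478 M

Step 1: For a first-order reaction: [cyclopropane] = [cyclopropane]₀ × e^(-kt)
Step 2: [cyclopropane] = 3.3 × e^(-0.25 × 9)
Step 3: [cyclopropane] = 3.3 × e^(-2.25)
Step 4: [cyclopropane] = 3.3 × 0.105399 = 0.3478 M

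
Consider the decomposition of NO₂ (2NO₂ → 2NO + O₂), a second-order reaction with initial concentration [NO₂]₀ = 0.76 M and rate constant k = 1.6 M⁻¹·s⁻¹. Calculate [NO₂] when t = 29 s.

0.02096 M

Step 1: For a second-order reaction: 1/[NO₂] = 1/[NO₂]₀ + kt
Step 2: 1/[NO₂] = 1/0.76 + 1.6 × 29
Step 3: 1/[NO₂] = 1.316 + 46.4 = 47.72
Step 4: [NO₂] = 1/47.72 = 0.02096 M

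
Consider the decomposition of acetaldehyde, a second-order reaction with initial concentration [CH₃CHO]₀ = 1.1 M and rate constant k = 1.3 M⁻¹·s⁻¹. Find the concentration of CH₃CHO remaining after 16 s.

0.04606 M

Step 1: For a second-order reaction: 1/[CH₃CHO] = 1/[CH₃CHO]₀ + kt
Step 2: 1/[CH₃CHO] = 1/1.1 + 1.3 × 16
Step 3: 1/[CH₃CHO] = 0.9091 + 20.8 = 21.71
Step 4: [CH₃CHO] = 1/21.71 = 0.04606 M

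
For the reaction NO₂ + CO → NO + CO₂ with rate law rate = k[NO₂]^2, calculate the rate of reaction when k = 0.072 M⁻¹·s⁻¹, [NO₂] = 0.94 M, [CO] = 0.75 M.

0.06362 M/s

Step 1: The rate law is rate = k[NO₂]^2
Step 2: Note that the rate does not depend on [CO] (zero order in CO).
Step 3: rate = 0.072 × (0.94)^2 = 0.0636192 M/s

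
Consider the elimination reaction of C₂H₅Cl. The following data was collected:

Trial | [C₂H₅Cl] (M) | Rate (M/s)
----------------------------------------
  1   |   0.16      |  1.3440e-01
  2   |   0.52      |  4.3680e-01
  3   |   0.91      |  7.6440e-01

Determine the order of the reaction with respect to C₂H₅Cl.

first order (1)

Step 1: Compare trials to find order n where rate₂/rate₁ = ([C₂H₅Cl]₂/[C₂H₅Cl]₁)^n
Step 2: rate₂/rate₁ = 4.3680e-01/1.3440e-01 = 3.25
Step 3: [C₂H₅Cl]₂/[C₂H₅Cl]₁ = 0.52/0.16 = 3.25
Step 4: n = ln(3.25)/ln(3.25) = 1.00 ≈ 1
Step 5: The reaction is first order in C₂H₅Cl.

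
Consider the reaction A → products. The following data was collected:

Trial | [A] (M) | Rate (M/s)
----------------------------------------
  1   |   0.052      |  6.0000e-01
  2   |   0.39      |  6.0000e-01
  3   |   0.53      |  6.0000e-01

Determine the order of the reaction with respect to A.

zeroth order (0)

Step 1: Compare trials - when concentration changes, rate stays constant.
Step 2: rate₂/rate₁ = 6.0000e-01/6.0000e-01 = 1
Step 3: [A]₂/[A]₁ = 0.39/0.052 = 7.5
Step 4: Since rate ratio ≈ (conc ratio)^0, the reaction is zeroth order.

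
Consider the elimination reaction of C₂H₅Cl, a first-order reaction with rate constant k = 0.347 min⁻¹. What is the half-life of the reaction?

1.998 min

Step 1: For a first-order reaction, t₁/₂ = ln(2)/k
Step 2: t₁/₂ = ln(2)/0.347
Step 3: t₁/₂ = 0.6931/0.347 = 1.998 min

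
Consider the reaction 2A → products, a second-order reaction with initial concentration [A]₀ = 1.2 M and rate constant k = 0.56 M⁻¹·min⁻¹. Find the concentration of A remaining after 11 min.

0.143 M

Step 1: For a second-order reaction: 1/[A] = 1/[A]₀ + kt
Step 2: 1/[A] = 1/1.2 + 0.56 × 11
Step 3: 1/[A] = 0.8333 + 6.16 = 6.993
Step 4: [A] = 1/6.993 = 0.143 M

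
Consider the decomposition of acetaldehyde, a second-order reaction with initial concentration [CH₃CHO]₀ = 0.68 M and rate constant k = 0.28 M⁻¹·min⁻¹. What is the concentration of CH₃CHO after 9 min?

0.2506 M

Step 1: For a second-order reaction: 1/[CH₃CHO] = 1/[CH₃CHO]₀ + kt
Step 2: 1/[CH₃CHO] = 1/0.68 + 0.28 × 9
Step 3: 1/[CH₃CHO] = 1.471 + 2.52 = 3.991
Step 4: [CH₃CHO] = 1/3.991 = 0.2506 M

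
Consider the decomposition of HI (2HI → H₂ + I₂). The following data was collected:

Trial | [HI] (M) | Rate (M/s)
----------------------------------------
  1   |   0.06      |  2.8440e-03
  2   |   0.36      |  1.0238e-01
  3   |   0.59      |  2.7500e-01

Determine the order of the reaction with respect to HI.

second order (2)

Step 1: Compare trials to find order n where rate₂/rate₁ = ([HI]₂/[HI]₁)^n
Step 2: rate₂/rate₁ = 1.0238e-01/2.8440e-03 = 36
Step 3: [HI]₂/[HI]₁ = 0.36/0.06 = 6
Step 4: n = ln(36)/ln(6) = 2.00 ≈ 2
Step 5: The reaction is second order in HI.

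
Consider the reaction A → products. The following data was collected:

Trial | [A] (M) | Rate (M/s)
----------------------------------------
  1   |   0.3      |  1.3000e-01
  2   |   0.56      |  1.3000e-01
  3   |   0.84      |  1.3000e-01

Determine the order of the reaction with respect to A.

zeroth order (0)

Step 1: Compare trials - when concentration changes, rate stays constant.
Step 2: rate₂/rate₁ = 1.3000e-01/1.3000e-01 = 1
Step 3: [A]₂/[A]₁ = 0.56/0.3 = 1.867
Step 4: Since rate ratio ≈ (conc ratio)^0, the reaction is zeroth order.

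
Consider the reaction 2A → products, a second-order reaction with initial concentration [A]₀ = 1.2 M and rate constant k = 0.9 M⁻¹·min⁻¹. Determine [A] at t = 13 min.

0.07979 M

Step 1: For a second-order reaction: 1/[A] = 1/[A]₀ + kt
Step 2: 1/[A] = 1/1.2 + 0.9 × 13
Step 3: 1/[A] = 0.8333 + 11.7 = 12.53
Step 4: [A] = 1/12.53 = 0.07979 M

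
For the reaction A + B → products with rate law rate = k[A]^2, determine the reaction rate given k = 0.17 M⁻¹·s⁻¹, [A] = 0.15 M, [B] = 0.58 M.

0.003825 M/s

Step 1: The rate law is rate = k[A]^2
Step 2: Note that the rate does not depend on [B] (zero order in B).
Step 3: rate = 0.17 × (0.15)^2 = 0.003825 M/s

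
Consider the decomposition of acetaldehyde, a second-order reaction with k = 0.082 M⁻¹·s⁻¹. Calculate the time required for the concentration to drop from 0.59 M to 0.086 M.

121.1 s

Step 1: For second-order: t = (1/[CH₃CHO] - 1/[CH₃CHO]₀)/k
Step 2: t = (1/0.086 - 1/0.59)/0.082
Step 3: t = (11.63 - 1.695)/0.082
Step 4: t = 9.933/0.082 = 121.1 s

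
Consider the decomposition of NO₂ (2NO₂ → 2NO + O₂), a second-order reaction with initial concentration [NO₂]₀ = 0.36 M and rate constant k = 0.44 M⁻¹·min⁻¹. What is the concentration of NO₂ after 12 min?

0.1241 M

Step 1: For a second-order reaction: 1/[NO₂] = 1/[NO₂]₀ + kt
Step 2: 1/[NO₂] = 1/0.36 + 0.44 × 12
Step 3: 1/[NO₂] = 2.778 + 5.28 = 8.058
Step 4: [NO₂] = 1/8.058 = 0.1241 M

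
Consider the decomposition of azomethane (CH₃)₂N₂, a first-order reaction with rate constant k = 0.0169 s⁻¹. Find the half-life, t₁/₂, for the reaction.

41.01 s

Step 1: For a first-order reaction, t₁/₂ = ln(2)/k
Step 2: t₁/₂ = ln(2)/0.0169
Step 3: t₁/₂ = 0.6931/0.0169 = 41.01 s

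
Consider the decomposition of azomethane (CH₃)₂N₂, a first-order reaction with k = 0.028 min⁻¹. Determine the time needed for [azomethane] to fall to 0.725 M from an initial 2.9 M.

49.51 min

Step 1: For first-order: t = ln([azomethane]₀/[azomethane])/k
Step 2: t = ln(2.9/0.725)/0.028
Step 3: t = ln(4)/0.028
Step 4: t = 1.386/0.028 = 49.51 min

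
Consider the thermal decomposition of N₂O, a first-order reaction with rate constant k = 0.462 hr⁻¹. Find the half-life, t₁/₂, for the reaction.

1.5 hr

Step 1: For a first-order reaction, t₁/₂ = ln(2)/k
Step 2: t₁/₂ = ln(2)/0.462
Step 3: t₁/₂ = 0.6931/0.462 = 1.5 hr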